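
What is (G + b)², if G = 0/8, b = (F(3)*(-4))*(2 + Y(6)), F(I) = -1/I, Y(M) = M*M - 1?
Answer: 21904/9 ≈ 2433.8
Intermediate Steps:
Y(M) = -1 + M² (Y(M) = M² - 1 = -1 + M²)
b = 148/3 (b = (-1/3*(-4))*(2 + (-1 + 6²)) = (-1*⅓*(-4))*(2 + (-1 + 36)) = (-⅓*(-4))*(2 + 35) = (4/3)*37 = 148/3 ≈ 49.333)
G = 0 (G = 0*(⅛) = 0)
(G + b)² = (0 + 148/3)² = (148/3)² = 21904/9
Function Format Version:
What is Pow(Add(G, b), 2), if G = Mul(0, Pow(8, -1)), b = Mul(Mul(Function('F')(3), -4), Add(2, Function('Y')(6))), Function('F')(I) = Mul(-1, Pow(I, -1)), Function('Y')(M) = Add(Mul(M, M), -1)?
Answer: Rational(21904, 9) ≈ 2433.8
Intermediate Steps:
Function('Y')(M) = Add(-1, Pow(M, 2)) (Function('Y')(M) = Add(Pow(M, 2), -1) = Add(-1, Pow(M, 2)))
b = Rational(148, 3) (b = Mul(Mul(Mul(-1, Pow(3, -1)), -4), Add(2, Add(-1, Pow(6, 2)))) = Mul(Mul(Mul(-1, Rational(1, 3)), -4), Add(2, Add(-1, 36))) = Mul(Mul(Rational(-1, 3), -4), Add(2, 35)) = Mul(Rational(4, 3), 37) = Rational(148, 3) ≈ 49.333)
G = 0 (G = Mul(0, Rational(1, 8)) = 0)
Pow(Add(G, b), 2) = Pow(Add(0, Rational(148, 3)), 2) = Pow(Rational(148, 3), 2) = Rational(21904, 9)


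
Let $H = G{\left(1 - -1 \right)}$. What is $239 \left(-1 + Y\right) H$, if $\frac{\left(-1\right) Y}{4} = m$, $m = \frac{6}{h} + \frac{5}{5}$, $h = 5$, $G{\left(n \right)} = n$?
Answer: $- \frac{23422}{5} \approx -4684.4$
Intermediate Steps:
$H = 2$ ($H = 1 - -1 = 1 + 1 = 2$)
$m = \frac{11}{5}$ ($m = \frac{6}{5} + \frac{5}{5} = 6 \cdot \frac{1}{5} + 5 \cdot \frac{1}{5} = \frac{6}{5} + 1 = \frac{11}{5} \approx 2.2$)
$Y = - \frac{44}{5}$ ($Y = \left(-4\right) \frac{11}{5} = - \frac{44}{5} \approx -8.8$)
$239 \left(-1 + Y\right) H = 239 \left(-1 - \frac{44}{5}\right) 2 = 239 \left(\left(- \frac{49}{5}\right) 2\right) = 239 \left(- \frac{98}{5}\right) = - \frac{23422}{5}$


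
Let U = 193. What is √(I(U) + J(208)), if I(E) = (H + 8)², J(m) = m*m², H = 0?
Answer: 8*√140609 ≈ 2999.8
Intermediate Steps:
J(m) = m³
I(E) = 64 (I(E) = (0 + 8)² = 8² = 64)
√(I(U) + J(208)) = √(64 + 208³) = √(64 + 8998912) = √8998976 = 8*√140609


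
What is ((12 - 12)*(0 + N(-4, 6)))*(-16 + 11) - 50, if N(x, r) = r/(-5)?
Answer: -50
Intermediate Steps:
N(x, r) = -r/5 (N(x, r) = r*(-⅕) = -r/5)
((12 - 12)*(0 + N(-4, 6)))*(-16 + 11) - 50 = ((12 - 12)*(0 - ⅕*6))*(-16 + 11) - 50 = (0*(0 - 6/5))*(-5) - 50 = (0*(-6/5))*(-5) - 50 = 0*(-5) - 50 = 0 - 50 = -50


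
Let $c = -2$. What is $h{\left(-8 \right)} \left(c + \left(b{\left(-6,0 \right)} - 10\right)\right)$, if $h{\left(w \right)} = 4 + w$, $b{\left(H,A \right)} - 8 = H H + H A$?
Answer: $-128$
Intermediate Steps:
$b{\left(H,A \right)} = 8 + H^{2} + A H$ ($b{\left(H,A \right)} = 8 + \left(H H + H A\right) = 8 + \left(H^{2} + A H\right) = 8 + H^{2} + A H$)
$h{\left(-8 \right)} \left(c + \left(b{\left(-6,0 \right)} - 10\right)\right) = \left(4 - 8\right) \left(-2 + \left(\left(8 + \left(-6\right)^{2} + 0 \left(-6\right)\right) - 10\right)\right) = - 4 \left(-2 + \left(\left(8 + 36 + 0\right) - 10\right)\right) = - 4 \left(-2 + \left(44 - 10\right)\right) = - 4 \left(-2 + 34\right) = \left(-4\right) 32 = -128$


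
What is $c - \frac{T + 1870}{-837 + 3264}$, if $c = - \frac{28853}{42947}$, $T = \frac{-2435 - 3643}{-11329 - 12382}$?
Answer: $- \frac{3564904507897}{2471453701359} \approx -1.4424$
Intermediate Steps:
$T = \frac{6078}{23711}$ ($T = - \frac{6078}{-23711} = \left(-6078\right) \left(- \frac{1}{23711}\right) = \frac{6078}{23711} \approx 0.25634$)
$c = - \frac{28853}{42947}$ ($c = \left(-28853\right) \frac{1}{42947} = - \frac{28853}{42947} \approx -0.67183$)
$c - \frac{T + 1870}{-837 + 3264} = - \frac{28853}{42947} - \frac{\frac{6078}{23711} + 1870}{-837 + 3264} = - \frac{28853}{42947} - \frac{44345648}{23711 \cdot 2427} = - \frac{28853}{42947} - \frac{44345648}{23711} \cdot \frac{1}{2427} = - \frac{28853}{42947} - \frac{44345648}{57546597} = - \frac{3564904507897}{2471453701359}$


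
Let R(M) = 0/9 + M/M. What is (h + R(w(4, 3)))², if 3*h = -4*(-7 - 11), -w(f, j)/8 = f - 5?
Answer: 625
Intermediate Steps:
w(f, j) = 40 - 8*f (w(f, j) = -8*(f - 5) = -8*(-5 + f) = 40 - 8*f)
h = 24 (h = (-4*(-7 - 11))/3 = (-4*(-18))/3 = (⅓)*72 = 24)
R(M) = 1 (R(M) = 0*(⅑) + 1 = 0 + 1 = 1)
(h + R(w(4, 3)))² = (24 + 1)² = 25² = 625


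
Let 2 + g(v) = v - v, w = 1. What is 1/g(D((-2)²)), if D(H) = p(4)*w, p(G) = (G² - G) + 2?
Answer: -½ ≈ -0.50000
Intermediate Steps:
p(G) = 2 + G² - G
D(H) = 14 (D(H) = (2 + 4² - 1*4)*1 = (2 + 16 - 4)*1 = 14*1 = 14)
g(v) = -2 (g(v) = -2 + (v - v) = -2 + 0 = -2)
1/g(D((-2)²)) = 1/(-2) = -½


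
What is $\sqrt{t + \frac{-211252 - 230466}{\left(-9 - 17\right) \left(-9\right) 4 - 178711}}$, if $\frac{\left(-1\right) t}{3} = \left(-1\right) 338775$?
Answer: $\frac{\sqrt{1284798545814823}}{35555} \approx 1008.1$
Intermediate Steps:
$t = 1016325$ ($t = - 3 \left(\left(-1\right) 338775\right) = \left(-3\right) \left(-338775\right) = 1016325$)
$\sqrt{t + \frac{-211252 - 230466}{\left(-9 - 17\right) \left(-9\right) 4 - 178711}} = \sqrt{1016325 + \frac{-211252 - 230466}{\left(-9 - 17\right) \left(-9\right) 4 - 178711}} = \sqrt{1016325 - \frac{441718}{\left(-26\right) \left(-9\right) 4 - 178711}} = \sqrt{1016325 - \frac{441718}{234 \cdot 4 - 178711}} = \sqrt{1016325 - \frac{441718}{936 - 178711}} = \sqrt{1016325 - \frac{441718}{-177775}} = \sqrt{1016325 - - \frac{441718}{177775}} = \sqrt{1016325 + \frac{441718}{177775}} = \sqrt{\frac{180677618593}{177775}} = \frac{\sqrt{1284798545814823}}{35555}$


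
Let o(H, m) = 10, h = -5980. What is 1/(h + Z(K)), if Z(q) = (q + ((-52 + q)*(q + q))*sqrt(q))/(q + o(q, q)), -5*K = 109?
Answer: -2601243625/16255960964801 + 23730390*I*sqrt(545)/16255960964801 ≈ -0.00016002 + 3.4079e-5*I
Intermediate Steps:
K = -109/5 (K = -1/5*109 = -109/5 ≈ -21.800)
Z(q) = (q + 2*q**(3/2)*(-52 + q))/(10 + q) (Z(q) = (q + ((-52 + q)*(q + q))*sqrt(q))/(q + 10) = (q + ((-52 + q)*(2*q))*sqrt(q))/(10 + q) = (q + (2*q*(-52 + q))*sqrt(q))/(10 + q) = (q + 2*q**(3/2)*(-52 + q))/(10 + q))
1/(h + Z(K)) = 1/(-5980 + (-109/5 - (-11336)*I*sqrt(545)/25 + 2*(-109/5)**(5/2))/(10 - 109/5)) = 1/(-5980 + (-109/5 - (-11336)*I*sqrt(545)/25 + 2*(11881*I*sqrt(545)/125))/(-59/5)) = 1/(-5980 - 5*(-109/5 + 11336*I*sqrt(545)/25 + 23762*I*sqrt(545)/125)/59) = 1/(-5980 - 5*(-109/5 + 80442*I*sqrt(545)/125)/59) = 1/(-5980 + (109/59 - 80442*I*sqrt(545)/1475)) = 1/(-352711/59 - 80442*I*sqrt(545)/1475)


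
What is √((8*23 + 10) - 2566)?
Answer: 2*I*√593 ≈ 48.703*I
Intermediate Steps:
√((8*23 + 10) - 2566) = √((184 + 10) - 2566) = √(194 - 2566) = √(-2372) = 2*I*√593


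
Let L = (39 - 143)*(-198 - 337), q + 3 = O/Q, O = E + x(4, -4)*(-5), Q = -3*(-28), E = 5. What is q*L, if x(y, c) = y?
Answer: -1237990/7 ≈ -1.7686e+5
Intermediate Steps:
Q = 84
O = -15 (O = 5 + 4*(-5) = 5 - 20 = -15)
q = -89/28 (q = -3 - 15/84 = -3 - 15*1/84 = -3 - 5/28 = -89/28 ≈ -3.1786)
L = 55640 (L = -104*(-535) = 55640)
q*L = -89/28*55640 = -1237990/7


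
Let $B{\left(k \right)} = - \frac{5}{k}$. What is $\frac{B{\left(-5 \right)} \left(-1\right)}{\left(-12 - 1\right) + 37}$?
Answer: $- \frac{1}{24} \approx -0.041667$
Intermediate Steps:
$\frac{B{\left(-5 \right)} \left(-1\right)}{\left(-12 - 1\right) + 37} = \frac{- \frac{5}{-5} \left(-1\right)}{\left(-12 - 1\right) + 37} = \frac{\left(-5\right) \left(- \frac{1}{5}\right) \left(-1\right)}{-13 + 37} = \frac{1 \left(-1\right)}{24} = \left(-1\right) \frac{1}{24} = - \frac{1}{24}$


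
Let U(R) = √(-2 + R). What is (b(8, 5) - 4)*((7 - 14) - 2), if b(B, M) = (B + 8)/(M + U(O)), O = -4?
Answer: 396/31 + 144*I*√6/31 ≈ 12.774 + 11.378*I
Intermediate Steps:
b(B, M) = (8 + B)/(M + I*√6) (b(B, M) = (B + 8)/(M + √(-2 - 4)) = (8 + B)/(M + √(-6)) = (8 + B)/(M + I*√6))
(b(8, 5) - 4)*((7 - 14) - 2) = ((8 + 8)/(5 + I*√6) - 4)*((7 - 14) - 2) = (16/(5 + I*√6) - 4)*(-7 - 2) = (16/(5 + I*√6) - 4)*(-9) = (-4 + 16/(5 + I*√6))*(-9) = 36 - 144/(5 + I*√6)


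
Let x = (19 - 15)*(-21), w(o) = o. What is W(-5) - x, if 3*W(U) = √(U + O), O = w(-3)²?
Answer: 254/3 ≈ 84.667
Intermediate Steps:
x = -84 (x = 4*(-21) = -84)
O = 9 (O = (-3)² = 9)
W(U) = √(9 + U)/3 (W(U) = √(U + 9)/3 = √(9 + U)/3)
W(-5) - x = √(9 - 5)/3 - 1*(-84) = √4/3 + 84 = (⅓)*2 + 84 = ⅔ + 84 = 254/3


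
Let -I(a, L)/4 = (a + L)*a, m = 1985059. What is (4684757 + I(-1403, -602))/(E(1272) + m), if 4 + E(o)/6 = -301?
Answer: -6567303/1983229 ≈ -3.3114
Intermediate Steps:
I(a, L) = -4*a*(L + a) (I(a, L) = -4*(a + L)*a = -4*(L + a)*a = -4*a*(L + a))
E(o) = -1830 (E(o) = -24 + 6*(-301) = -24 - 1806 = -1830)
(4684757 + I(-1403, -602))/(E(1272) + m) = (4684757 - 4*(-1403)*(-602 - 1403))/(-1830 + 1985059) = (4684757 - 4*(-1403)*(-2005))/1983229 = (4684757 - 11252060)*(1/1983229) = -6567303*1/1983229 = -6567303/1983229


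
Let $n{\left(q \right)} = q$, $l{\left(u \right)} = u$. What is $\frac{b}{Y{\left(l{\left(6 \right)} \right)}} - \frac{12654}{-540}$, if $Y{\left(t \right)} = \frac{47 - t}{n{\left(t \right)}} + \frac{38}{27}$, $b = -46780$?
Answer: $- \frac{15094153}{2670} \approx -5653.2$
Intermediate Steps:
$Y{\left(t \right)} = \frac{38}{27} + \frac{47 - t}{t}$ ($Y{\left(t \right)} = \frac{47 - t}{t} + \frac{38}{27} = \frac{38}{27} + \frac{47 - t}{t}$)
$\frac{b}{Y{\left(l{\left(6 \right)} \right)}} - \frac{12654}{-540} = - \frac{46780}{\frac{11}{27} + \frac{47}{6}} - \frac{12654}{-540} = - \frac{46780}{\frac{11}{27} + 47 \cdot \frac{1}{6}} - - \frac{703}{30} = - \frac{46780}{\frac{11}{27} + \frac{47}{6}} + \frac{703}{30} = - \frac{46780}{\frac{445}{54}} + \frac{703}{30} = \left(-46780\right) \frac{54}{445} + \frac{703}{30} = - \frac{505224}{89} + \frac{703}{30} = - \frac{15094153}{2670}$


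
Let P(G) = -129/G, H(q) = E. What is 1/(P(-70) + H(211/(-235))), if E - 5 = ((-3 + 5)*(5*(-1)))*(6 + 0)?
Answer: -70/3721 ≈ -0.018812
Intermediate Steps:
E = -55 (E = 5 + ((-3 + 5)*(5*(-1)))*(6 + 0) = 5 + (2*(-5))*6 = 5 - 10*6 = 5 - 60 = -55)
H(q) = -55
1/(P(-70) + H(211/(-235))) = 1/(-129/(-70) - 55) = 1/(-129*(-1/70) - 55) = 1/(129/70 - 55) = 1/(-3721/70) = -70/3721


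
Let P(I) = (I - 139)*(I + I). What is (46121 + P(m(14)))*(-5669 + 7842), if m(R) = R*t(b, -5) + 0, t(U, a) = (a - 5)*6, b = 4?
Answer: 3674197493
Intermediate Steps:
t(U, a) = -30 + 6*a (t(U, a) = (-5 + a)*6 = -30 + 6*a)
m(R) = -60*R (m(R) = R*(-30 + 6*(-5)) + 0 = R*(-30 - 30) + 0 = R*(-60) + 0 = -60*R + 0 = -60*R)
P(I) = 2*I*(-139 + I) (P(I) = (-139 + I)*(2*I) = 2*I*(-139 + I))
(46121 + P(m(14)))*(-5669 + 7842) = (46121 + 2*(-60*14)*(-139 - 60*14))*(-5669 + 7842) = (46121 + 2*(-840)*(-139 - 840))*2173 = (46121 + 2*(-840)*(-979))*2173 = (46121 + 1644720)*2173 = 1690841*2173 = 3674197493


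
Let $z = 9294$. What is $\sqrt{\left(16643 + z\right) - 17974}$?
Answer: $\sqrt{7963} \approx 89.236$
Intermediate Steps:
$\sqrt{\left(16643 + z\right) - 17974} = \sqrt{\left(16643 + 9294\right) - 17974} = \sqrt{25937 - 17974} = \sqrt{7963}$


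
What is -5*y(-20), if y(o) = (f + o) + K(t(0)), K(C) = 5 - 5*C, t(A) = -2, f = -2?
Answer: 35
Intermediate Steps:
y(o) = 13 + o (y(o) = (-2 + o) + (5 - 5*(-2)) = (-2 + o) + (5 + 10) = (-2 + o) + 15 = 13 + o)
-5*y(-20) = -5*(13 - 20) = -5*(-7) = 35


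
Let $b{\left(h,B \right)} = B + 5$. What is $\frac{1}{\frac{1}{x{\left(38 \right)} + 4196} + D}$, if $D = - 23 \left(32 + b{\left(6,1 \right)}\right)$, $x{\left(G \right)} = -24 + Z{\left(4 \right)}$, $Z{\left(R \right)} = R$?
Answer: $- \frac{4176}{3649823} \approx -0.0011442$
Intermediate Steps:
$x{\left(G \right)} = -20$ ($x{\left(G \right)} = -24 + 4 = -20$)
$b{\left(h,B \right)} = 5 + B$
$D = -874$ ($D = - 23 \left(32 + \left(5 + 1\right)\right) = - 23 \left(32 + 6\right) = \left(-23\right) 38 = -874$)
$\frac{1}{\frac{1}{x{\left(38 \right)} + 4196} + D} = \frac{1}{\frac{1}{-20 + 4196} - 874} = \frac{1}{\frac{1}{4176} - 874} = \frac{1}{- \frac{3649823}{4176}} = - \frac{4176}{3649823}$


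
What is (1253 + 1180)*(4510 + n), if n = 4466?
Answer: 21838608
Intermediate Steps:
(1253 + 1180)*(4510 + n) = (1253 + 1180)*(4510 + 4466) = 2433*8976 = 21838608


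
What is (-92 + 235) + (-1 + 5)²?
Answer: 159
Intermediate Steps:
(-92 + 235) + (-1 + 5)² = 143 + 4² = 143 + 16 = 159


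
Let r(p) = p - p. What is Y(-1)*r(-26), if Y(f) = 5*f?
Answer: 0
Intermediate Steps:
r(p) = 0
Y(-1)*r(-26) = (5*(-1))*0 = -5*0 = 0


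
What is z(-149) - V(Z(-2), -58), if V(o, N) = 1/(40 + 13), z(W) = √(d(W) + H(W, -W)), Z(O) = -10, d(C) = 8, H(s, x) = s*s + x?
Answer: -1/53 + √22358 ≈ 149.51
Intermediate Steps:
H(s, x) = x + s² (H(s, x) = s² + x = x + s²)
z(W) = √(8 + W² - W) (z(W) = √(8 + (-W + W²)) = √(8 + (W² - W)) = √(8 + W² - W))
V(o, N) = 1/53
z(-149) - V(Z(-2), -58) = √(8 + (-149)² - 1*(-149)) - 1*1/53 = √(8 + 22201 + 149) - 1/53 = √22358 - 1/53 = -1/53 + √22358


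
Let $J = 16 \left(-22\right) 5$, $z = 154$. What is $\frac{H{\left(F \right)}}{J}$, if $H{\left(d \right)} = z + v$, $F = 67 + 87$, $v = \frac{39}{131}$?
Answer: $- \frac{20213}{230560} \approx -0.087669$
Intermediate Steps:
$v = \frac{39}{131}$ ($v = 39 \cdot \frac{1}{131} = \frac{39}{131} \approx 0.29771$)
$F = 154$
$H{\left(d \right)} = \frac{20213}{131}$ ($H{\left(d \right)} = 154 + \frac{39}{131} = \frac{20213}{131}$)
$J = -1760$ ($J = \left(-352\right) 5 = -1760$)
$\frac{H{\left(F \right)}}{J} = \frac{20213}{131 \left(-1760\right)} = \frac{20213}{131} \left(- \frac{1}{1760}\right) = - \frac{20213}{230560}$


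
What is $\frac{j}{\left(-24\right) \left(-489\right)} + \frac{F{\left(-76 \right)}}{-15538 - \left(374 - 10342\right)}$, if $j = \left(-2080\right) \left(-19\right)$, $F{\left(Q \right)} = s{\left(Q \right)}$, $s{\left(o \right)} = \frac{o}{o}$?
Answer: $\frac{27514333}{8171190} \approx 3.3672$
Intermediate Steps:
$s{\left(o \right)} = 1$
$F{\left(Q \right)} = 1$
$j = 39520$
$\frac{j}{\left(-24\right) \left(-489\right)} + \frac{F{\left(-76 \right)}}{-15538 - \left(374 - 10342\right)} = \frac{39520}{\left(-24\right) \left(-489\right)} + 1 \frac{1}{-15538 - \left(374 - 10342\right)} = \frac{39520}{11736} + 1 \frac{1}{-15538 - \left(374 - 10342\right)} = 39520 \cdot \frac{1}{11736} + 1 \frac{1}{-15538 - -9968} = \frac{4940}{1467} + 1 \frac{1}{-15538 + 9968} = \frac{4940}{1467} + 1 \frac{1}{-5570} = \frac{4940}{1467} + 1 \left(- \frac{1}{5570}\right) = \frac{4940}{1467} - \frac{1}{5570} = \frac{27514333}{8171190}$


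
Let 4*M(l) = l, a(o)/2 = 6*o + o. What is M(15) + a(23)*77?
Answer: 99191/4 ≈ 24798.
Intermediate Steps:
a(o) = 14*o (a(o) = 2*(6*o + o) = 2*(7*o) = 14*o)
M(l) = l/4
M(15) + a(23)*77 = (1/4)*15 + (14*23)*77 = 15/4 + 322*77 = 15/4 + 24794 = 99191/4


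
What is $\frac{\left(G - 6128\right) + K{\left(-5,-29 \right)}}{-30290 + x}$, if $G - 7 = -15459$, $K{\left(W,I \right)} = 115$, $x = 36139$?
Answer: $- \frac{21465}{5849} \approx -3.6699$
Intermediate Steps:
$G = -15452$ ($G = 7 - 15459 = -15452$)
$\frac{\left(G - 6128\right) + K{\left(-5,-29 \right)}}{-30290 + x} = \frac{\left(-15452 - 6128\right) + 115}{-30290 + 36139} = \frac{-21580 + 115}{5849} = \left(-21465\right) \frac{1}{5849} = - \frac{21465}{5849}$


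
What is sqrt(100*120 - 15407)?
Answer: I*sqrt(3407) ≈ 58.37*I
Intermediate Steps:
sqrt(100*120 - 15407) = sqrt(12000 - 15407) = sqrt(-3407) = I*sqrt(3407)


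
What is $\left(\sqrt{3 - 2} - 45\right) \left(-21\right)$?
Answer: $924$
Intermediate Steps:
$\left(\sqrt{3 - 2} - 45\right) \left(-21\right) = \left(\sqrt{1} - 45\right) \left(-21\right) = \left(1 - 45\right) \left(-21\right) = \left(-44\right) \left(-21\right) = 924$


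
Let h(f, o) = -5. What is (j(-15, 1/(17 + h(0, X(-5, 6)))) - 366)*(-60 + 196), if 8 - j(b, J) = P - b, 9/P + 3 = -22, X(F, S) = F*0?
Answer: -1266976/25 ≈ -50679.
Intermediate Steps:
X(F, S) = 0
P = -9/25 (P = 9/(-3 - 22) = 9/(-25) = 9*(-1/25) = -9/25 ≈ -0.36000)
j(b, J) = 209/25 + b (j(b, J) = 8 - (-9/25 - b) = 8 + (9/25 + b) = 209/25 + b)
(j(-15, 1/(17 + h(0, X(-5, 6)))) - 366)*(-60 + 196) = ((209/25 - 15) - 366)*(-60 + 196) = (-166/25 - 366)*136 = -9316/25*136 = -1266976/25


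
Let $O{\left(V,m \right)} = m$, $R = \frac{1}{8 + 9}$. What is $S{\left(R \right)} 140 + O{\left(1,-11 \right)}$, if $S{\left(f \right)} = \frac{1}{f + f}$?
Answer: $1179$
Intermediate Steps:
$R = \frac{1}{17} \approx 0.058824$
$S{\left(f \right)} = \frac{1}{2 f}$
$S{\left(R \right)} 140 + O{\left(1,-11 \right)} = \frac{\frac{1}{\frac{1}{17}}}{2} \cdot 140 - 11 = \frac{1}{2} \cdot 17 \cdot 140 - 11 = \frac{17}{2} \cdot 140 - 11 = 1190 - 11 = 1179$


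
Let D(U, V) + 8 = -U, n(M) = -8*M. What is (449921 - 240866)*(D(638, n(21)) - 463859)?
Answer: -97107092775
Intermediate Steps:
D(U, V) = -8 - U
(449921 - 240866)*(D(638, n(21)) - 463859) = (449921 - 240866)*((-8 - 1*638) - 463859) = 209055*((-8 - 638) - 463859) = 209055*(-646 - 463859) = 209055*(-464505) = -97107092775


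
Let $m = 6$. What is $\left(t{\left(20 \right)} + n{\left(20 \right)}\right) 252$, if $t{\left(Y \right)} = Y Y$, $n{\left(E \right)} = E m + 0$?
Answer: $131040$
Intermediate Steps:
$n{\left(E \right)} = 6 E$ ($n{\left(E \right)} = E 6 + 0 = 6 E + 0 = 6 E$)
$t{\left(Y \right)} = Y^{2}$
$\left(t{\left(20 \right)} + n{\left(20 \right)}\right) 252 = \left(20^{2} + 6 \cdot 20\right) 252 = \left(400 + 120\right) 252 = 520 \cdot 252 = 131040$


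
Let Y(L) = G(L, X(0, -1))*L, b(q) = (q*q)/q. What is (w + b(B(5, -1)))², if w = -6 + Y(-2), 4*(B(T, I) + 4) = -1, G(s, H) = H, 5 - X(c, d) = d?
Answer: 7921/16 ≈ 495.06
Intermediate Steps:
X(c, d) = 5 - d
B(T, I) = -17/4 (B(T, I) = -4 + (¼)*(-1) = -4 - ¼ = -17/4)
b(q) = q (b(q) = q²/q = q)
Y(L) = 6*L (Y(L) = (5 - 1*(-1))*L = (5 + 1)*L = 6*L)
w = -18 (w = -6 + 6*(-2) = -6 - 12 = -18)
(w + b(B(5, -1)))² = (-18 - 17/4)² = (-89/4)² = 7921/16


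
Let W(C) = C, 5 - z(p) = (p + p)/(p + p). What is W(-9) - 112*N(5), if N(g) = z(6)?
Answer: -457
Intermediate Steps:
z(p) = 4 (z(p) = 5 - (p + p)/(p + p) = 5 - 2*p/(2*p) = 5 - 2*p*1/(2*p) = 5 - 1*1 = 5 - 1 = 4)
N(g) = 4
W(-9) - 112*N(5) = -9 - 112*4 = -9 - 448 = -457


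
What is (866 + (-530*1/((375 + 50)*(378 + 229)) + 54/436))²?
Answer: 94904358755238391489/126510980244100 ≈ 7.5017e+5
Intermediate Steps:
(866 + (-530*1/((375 + 50)*(378 + 229)) + 54/436))² = (866 + (-530/(425*607) + 54*(1/436)))² = (866 + (-530/257975 + 27/218))² = (866 + (-530*1/257975 + 27/218))² = (866 + (-106/51595 + 27/218))² = (866 + 1369957/11247710)² = (9741886817/11247710)² = 94904358755238391489/126510980244100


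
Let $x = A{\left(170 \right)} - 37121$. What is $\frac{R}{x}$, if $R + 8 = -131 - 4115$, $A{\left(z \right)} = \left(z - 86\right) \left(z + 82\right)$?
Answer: $\frac{4254}{15953} \approx 0.26666$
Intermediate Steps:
$A{\left(z \right)} = \left(-86 + z\right) \left(82 + z\right)$
$x = -15953$ ($x = \left(-7052 + 170^{2} - 680\right) - 37121 = \left(-7052 + 28900 - 680\right) - 37121 = 21168 - 37121 = -15953$)
$R = -4254$ ($R = -8 - 4246 = -4254$)
$\frac{R}{x} = - \frac{4254}{-15953} = \left(-4254\right) \left(- \frac{1}{15953}\right) = \frac{4254}{15953}$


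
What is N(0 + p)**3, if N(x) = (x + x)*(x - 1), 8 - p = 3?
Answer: 64000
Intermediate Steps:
p = 5 (p = 8 - 1*3 = 8 - 3 = 5)
N(x) = 2*x*(-1 + x) (N(x) = (2*x)*(-1 + x) = 2*x*(-1 + x))
N(0 + p)**3 = (2*(0 + 5)*(-1 + (0 + 5)))**3 = (2*5*(-1 + 5))**3 = (2*5*4)**3 = 40**3 = 64000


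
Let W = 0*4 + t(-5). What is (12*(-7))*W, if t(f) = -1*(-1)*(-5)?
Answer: 420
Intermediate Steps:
t(f) = -5 (t(f) = 1*(-5) = -5)
W = -5 (W = 0*4 - 5 = 0 - 5 = -5)
(12*(-7))*W = (12*(-7))*(-5) = -84*(-5) = 420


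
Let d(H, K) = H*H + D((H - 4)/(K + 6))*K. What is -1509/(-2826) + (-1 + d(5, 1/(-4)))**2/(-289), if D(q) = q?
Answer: -209092999/144013902 ≈ -1.4519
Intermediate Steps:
d(H, K) = H**2 + K*(-4 + H)/(6 + K) (d(H, K) = H*H + ((H - 4)/(K + 6))*K = H**2 + ((-4 + H)/(6 + K))*K = H**2 + K*(-4 + H)/(6 + K))
-1509/(-2826) + (-1 + d(5, 1/(-4)))**2/(-289) = -1509/(-2826) + (-1 + ((-4 + 5)/(-4) + 5**2*(6 + 1/(-4)))/(6 + 1/(-4)))**2/(-289) = -1509*(-1/2826) + (-1 + (-1/4*1 + 25*(6 - 1/4))/(6 - 1/4))**2*(-1/289) = 503/942 + (-1 + (-1/4 + 25*(23/4))/(23/4))**2*(-1/289) = 503/942 + (-1 + 4*(-1/4 + 575/4)/23)**2*(-1/289) = 503/942 + (-1 + (4/23)*(287/2))**2*(-1/289) = 503/942 + (-1 + 574/23)**2*(-1/289) = 503/942 + (551/23)**2*(-1/289) = 503/942 + (303601/529)*(-1/289) = 503/942 - 303601/152881 = -209092999/144013902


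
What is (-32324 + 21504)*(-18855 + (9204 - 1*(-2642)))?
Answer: 75837380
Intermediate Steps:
(-32324 + 21504)*(-18855 + (9204 - 1*(-2642))) = -10820*(-18855 + (9204 + 2642)) = -10820*(-18855 + 11846) = -10820*(-7009) = 75837380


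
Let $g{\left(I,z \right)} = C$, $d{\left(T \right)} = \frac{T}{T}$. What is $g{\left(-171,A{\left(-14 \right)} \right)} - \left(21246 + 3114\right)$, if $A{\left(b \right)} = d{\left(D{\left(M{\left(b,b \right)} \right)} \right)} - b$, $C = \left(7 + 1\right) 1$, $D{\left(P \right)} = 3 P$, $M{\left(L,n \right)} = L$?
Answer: $-24352$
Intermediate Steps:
$d{\left(T \right)} = 1$
$C = 8$ ($C = 8 \cdot 1 = 8$)
$A{\left(b \right)} = 1 - b$
$g{\left(I,z \right)} = 8$
$g{\left(-171,A{\left(-14 \right)} \right)} - \left(21246 + 3114\right) = 8 - \left(21246 + 3114\right) = 8 - 24360 = -24352$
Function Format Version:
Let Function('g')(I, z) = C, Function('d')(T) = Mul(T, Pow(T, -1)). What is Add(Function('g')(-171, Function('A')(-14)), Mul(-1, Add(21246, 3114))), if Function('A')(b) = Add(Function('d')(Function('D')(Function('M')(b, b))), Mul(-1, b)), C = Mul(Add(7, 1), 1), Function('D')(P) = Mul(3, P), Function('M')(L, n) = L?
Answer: -24352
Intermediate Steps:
Function('d')(T) = 1
C = 8 (C = Mul(8, 1) = 8)
Function('A')(b) = Add(1, Mul(-1, b))
Function('g')(I, z) = 8
Add(Function('g')(-171, Function('A')(-14)), Mul(-1, Add(21246, 3114))) = Add(8, Mul(-1, Add(21246, 3114))) = Add(8, Mul(-1, 24360)) = Add(8, -24360) = -24352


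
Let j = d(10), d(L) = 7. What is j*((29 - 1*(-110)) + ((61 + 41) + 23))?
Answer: 1848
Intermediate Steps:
j = 7
j*((29 - 1*(-110)) + ((61 + 41) + 23)) = 7*((29 - 1*(-110)) + ((61 + 41) + 23)) = 7*((29 + 110) + (102 + 23)) = 7*(139 + 125) = 7*264 = 1848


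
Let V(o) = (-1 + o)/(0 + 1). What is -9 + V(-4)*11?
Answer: -64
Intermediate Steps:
V(o) = -1 + o (V(o) = (-1 + o)/1 = (-1 + o)*1 = -1 + o)
-9 + V(-4)*11 = -9 + (-1 - 4)*11 = -9 - 5*11 = -9 - 55 = -64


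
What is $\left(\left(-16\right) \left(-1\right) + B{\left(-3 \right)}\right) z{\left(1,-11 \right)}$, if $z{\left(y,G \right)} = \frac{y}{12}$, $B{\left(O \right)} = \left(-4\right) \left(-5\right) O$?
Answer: $- \frac{11}{3} \approx -3.6667$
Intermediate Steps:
$B{\left(O \right)} = 20 O$
$z{\left(y,G \right)} = \frac{y}{12}$ ($z{\left(y,G \right)} = y \frac{1}{12} = \frac{y}{12}$)
$\left(\left(-16\right) \left(-1\right) + B{\left(-3 \right)}\right) z{\left(1,-11 \right)} = \left(\left(-16\right) \left(-1\right) + 20 \left(-3\right)\right) \frac{1}{12} \cdot 1 = \left(16 - 60\right) \frac{1}{12} = \left(-44\right) \frac{1}{12} = - \frac{11}{3}$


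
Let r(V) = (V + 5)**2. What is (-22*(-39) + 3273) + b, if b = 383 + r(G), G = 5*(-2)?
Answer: 4539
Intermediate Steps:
G = -10
r(V) = (5 + V)**2
b = 408 (b = 383 + (5 - 10)**2 = 383 + (-5)**2 = 383 + 25 = 408)
(-22*(-39) + 3273) + b = (-22*(-39) + 3273) + 408 = (858 + 3273) + 408 = 4131 + 408 = 4539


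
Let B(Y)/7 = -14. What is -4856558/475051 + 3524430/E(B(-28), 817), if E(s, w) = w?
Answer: 1670316188044/388116667 ≈ 4303.6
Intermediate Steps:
B(Y) = -98 (B(Y) = 7*(-14) = -98)
-4856558/475051 + 3524430/E(B(-28), 817) = -4856558/475051 + 3524430/817 = 1670316188044/388116667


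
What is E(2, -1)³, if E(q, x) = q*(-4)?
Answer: -512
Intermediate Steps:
E(q, x) = -4*q
E(2, -1)³ = (-4*2)³ = (-8)³ = -512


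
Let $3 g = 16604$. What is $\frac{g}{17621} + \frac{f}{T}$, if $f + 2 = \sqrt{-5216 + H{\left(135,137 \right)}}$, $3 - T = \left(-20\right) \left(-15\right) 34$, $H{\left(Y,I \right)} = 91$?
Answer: $\frac{56472238}{179681337} - \frac{5 i \sqrt{205}}{10197} \approx 0.31429 - 0.0070206 i$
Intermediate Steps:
$g = \frac{16604}{3}$ ($g = \frac{1}{3} \cdot 16604 = \frac{16604}{3} \approx 5534.7$)
$T = -10197$ ($T = 3 - \left(-20\right) \left(-15\right) 34 = 3 - 300 \cdot 34 = 3 - 10200 = -10197$)
$f = -2 + 5 i \sqrt{205}$ ($f = -2 + \sqrt{-5216 + 91} = -2 + \sqrt{-5125} = -2 + 5 i \sqrt{205} \approx -2.0 + 71.589 i$)
$\frac{g}{17621} + \frac{f}{T} = \frac{16604}{3 \cdot 17621} + \frac{-2 + 5 i \sqrt{205}}{-10197} = \frac{16604}{3} \cdot \frac{1}{17621} + \left(-2 + 5 i \sqrt{205}\right) \left(- \frac{1}{10197}\right) = \frac{16604}{52863} + \left(\frac{2}{10197} - \frac{5 i \sqrt{205}}{10197}\right) = \frac{56472238}{179681337} - \frac{5 i \sqrt{205}}{10197}$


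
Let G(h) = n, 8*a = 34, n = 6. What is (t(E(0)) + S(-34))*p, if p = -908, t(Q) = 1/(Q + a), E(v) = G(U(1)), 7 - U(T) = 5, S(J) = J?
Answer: 1262120/41 ≈ 30783.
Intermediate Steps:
a = 17/4 (a = (⅛)*34 = 17/4 ≈ 4.2500)
U(T) = 2 (U(T) = 7 - 1*5 = 7 - 5 = 2)
G(h) = 6
E(v) = 6
t(Q) = 1/(17/4 + Q) (t(Q) = 1/(Q + 17/4) = 1/(17/4 + Q))
(t(E(0)) + S(-34))*p = (4/(17 + 4*6) - 34)*(-908) = (4/(17 + 24) - 34)*(-908) = (4/41 - 34)*(-908) = -1390/41*(-908) = 1262120/41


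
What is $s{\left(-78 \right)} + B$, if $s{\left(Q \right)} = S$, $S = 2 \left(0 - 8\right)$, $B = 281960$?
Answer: $281944$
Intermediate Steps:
$S = -16$ ($S = 2 \left(-8\right) = -16$)
$s{\left(Q \right)} = -16$
$s{\left(-78 \right)} + B = -16 + 281960 = 281944$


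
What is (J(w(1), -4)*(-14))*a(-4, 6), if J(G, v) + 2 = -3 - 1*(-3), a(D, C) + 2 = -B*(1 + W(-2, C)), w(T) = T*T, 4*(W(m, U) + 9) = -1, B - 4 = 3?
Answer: 1561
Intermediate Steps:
B = 7 (B = 4 + 3 = 7)
W(m, U) = -37/4 (W(m, U) = -9 + (1/4)*(-1) = -9 - 1/4 = -37/4)
w(T) = T**2
a(D, C) = 223/4 (a(D, C) = -2 - 7*(1 - 37/4) = -2 - 7*(-33)/4 = -2 - 1*(-231/4) = -2 + 231/4 = 223/4)
J(G, v) = -2 (J(G, v) = -2 + (-3 - 1*(-3)) = -2 + (-3 + 3) = -2 + 0 = -2)
(J(w(1), -4)*(-14))*a(-4, 6) = -2*(-14)*(223/4) = 28*(223/4) = 1561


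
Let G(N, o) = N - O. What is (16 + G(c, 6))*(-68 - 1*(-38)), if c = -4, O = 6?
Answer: -180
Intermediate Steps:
G(N, o) = -6 + N (G(N, o) = N - 1*6 = N - 6 = -6 + N)
(16 + G(c, 6))*(-68 - 1*(-38)) = (16 + (-6 - 4))*(-68 - 1*(-38)) = (16 - 10)*(-68 + 38) = 6*(-30) = -180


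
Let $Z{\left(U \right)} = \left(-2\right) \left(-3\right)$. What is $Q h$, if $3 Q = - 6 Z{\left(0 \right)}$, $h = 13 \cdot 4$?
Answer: $-624$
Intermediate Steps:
$Z{\left(U \right)} = 6$
$h = 52$
$Q = -12$ ($Q = \frac{\left(-6\right) 6}{3} = \frac{1}{3} \left(-36\right) = -12$)
$Q h = \left(-12\right) 52 = -624$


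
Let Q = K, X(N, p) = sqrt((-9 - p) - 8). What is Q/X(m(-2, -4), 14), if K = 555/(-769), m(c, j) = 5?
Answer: 555*I*sqrt(31)/23839 ≈ 0.12962*I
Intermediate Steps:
X(N, p) = sqrt(-17 - p)
K = -555/769 (K = 555*(-1/769) = -555/769 ≈ -0.72172)
Q = -555/769 ≈ -0.72172
Q/X(m(-2, -4), 14) = -555/(769*sqrt(-17 - 1*14)) = -555/(769*sqrt(-17 - 14)) = -555*(-I*sqrt(31)/31)/769 = -(-555)*I*sqrt(31)/23839 = 555*I*sqrt(31)/23839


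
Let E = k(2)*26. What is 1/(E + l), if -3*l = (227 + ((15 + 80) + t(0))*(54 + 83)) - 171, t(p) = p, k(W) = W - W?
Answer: -1/4357 ≈ -0.00022952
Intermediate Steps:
k(W) = 0
E = 0 (E = 0*26 = 0)
l = -4357 (l = -((227 + ((15 + 80) + 0)*(54 + 83)) - 171)/3 = -((227 + (95 + 0)*137) - 171)/3 = -((227 + 95*137) - 171)/3 = -((227 + 13015) - 171)/3 = -(13242 - 171)/3 = -⅓*13071 = -4357)
1/(E + l) = 1/(0 - 4357) = 1/(-4357) = -1/4357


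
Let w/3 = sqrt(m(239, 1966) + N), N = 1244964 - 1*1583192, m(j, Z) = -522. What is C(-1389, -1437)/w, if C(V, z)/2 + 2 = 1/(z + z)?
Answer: 5749*I*sqrt(542)/58414050 ≈ 0.0022913*I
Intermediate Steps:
N = -338228 (N = 1244964 - 1583192 = -338228)
C(V, z) = -4 + 1/z (C(V, z) = -4 + 2/(z + z) = -4 + 2/((2*z)) = -4 + 2*(1/(2*z)) = -4 + 1/z)
w = 75*I*sqrt(542) (w = 3*sqrt(-522 - 338228) = 3*sqrt(-338750) = 3*(25*I*sqrt(542)) = 75*I*sqrt(542) ≈ 1746.1*I)
C(-1389, -1437)/w = (-4 + 1/(-1437))/((75*I*sqrt(542))) = (-4 - 1/1437)*(-I*sqrt(542)/40650) = -(-5749)*I*sqrt(542)/58414050 = 5749*I*sqrt(542)/58414050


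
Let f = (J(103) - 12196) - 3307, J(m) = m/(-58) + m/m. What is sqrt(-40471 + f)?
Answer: I*sqrt(188299146)/58 ≈ 236.59*I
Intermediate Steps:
J(m) = 1 - m/58 (J(m) = m*(-1/58) + 1 = -m/58 + 1 = 1 - m/58)
f = -899219/58 (f = ((1 - 1/58*103) - 12196) - 3307 = ((1 - 103/58) - 12196) - 3307 = (-45/58 - 12196) - 3307 = -707413/58 - 3307 = -899219/58 ≈ -15504.)
sqrt(-40471 + f) = sqrt(-40471 - 899219/58) = sqrt(-3246537/58) = I*sqrt(188299146)/58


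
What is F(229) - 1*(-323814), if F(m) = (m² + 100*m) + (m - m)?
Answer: 399155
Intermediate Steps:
F(m) = m² + 100*m (F(m) = (m² + 100*m) + 0 = m² + 100*m)
F(229) - 1*(-323814) = 229*(100 + 229) - 1*(-323814) = 229*329 + 323814 = 75341 + 323814 = 399155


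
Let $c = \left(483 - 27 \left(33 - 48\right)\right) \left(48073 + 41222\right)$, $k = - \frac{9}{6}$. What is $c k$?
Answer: $-118940940$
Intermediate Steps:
$k = - \frac{3}{2}$ ($k = \left(-9\right) \frac{1}{6} = - \frac{3}{2} \approx -1.5$)
$c = 79293960$ ($c = \left(483 - -405\right) 89295 = \left(483 + 405\right) 89295 = 888 \cdot 89295 = 79293960$)
$c k = 79293960 \left(- \frac{3}{2}\right) = -118940940$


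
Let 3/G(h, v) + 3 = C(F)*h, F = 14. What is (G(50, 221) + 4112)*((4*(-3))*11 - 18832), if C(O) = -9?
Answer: -11774956204/151 ≈ -7.7980e+7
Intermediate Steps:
G(h, v) = 3/(-3 - 9*h)
(G(50, 221) + 4112)*((4*(-3))*11 - 18832) = (1/(-1 - 3*50) + 4112)*((4*(-3))*11 - 18832) = (1/(-1 - 150) + 4112)*(-12*11 - 18832) = (1/(-151) + 4112)*(-132 - 18832) = (-1/151 + 4112)*(-18964) = (620911/151)*(-18964) = -11774956204/151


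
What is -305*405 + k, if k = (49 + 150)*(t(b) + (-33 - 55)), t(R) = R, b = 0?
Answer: -141037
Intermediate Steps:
k = -17512 (k = (49 + 150)*(0 + (-33 - 55)) = 199*(0 - 88) = 199*(-88) = -17512)
-305*405 + k = -305*405 - 17512 = -123525 - 17512 = -141037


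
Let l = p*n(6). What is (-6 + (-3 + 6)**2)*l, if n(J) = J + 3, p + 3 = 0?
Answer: -81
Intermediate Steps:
p = -3 (p = -3 + 0 = -3)
n(J) = 3 + J
l = -27 (l = -3*(3 + 6) = -3*9 = -27)
(-6 + (-3 + 6)**2)*l = (-6 + (-3 + 6)**2)*(-27) = (-6 + 3**2)*(-27) = (-6 + 9)*(-27) = 3*(-27) = -81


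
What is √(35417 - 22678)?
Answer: √12739 ≈ 112.87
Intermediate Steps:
√(35417 - 22678) = √12739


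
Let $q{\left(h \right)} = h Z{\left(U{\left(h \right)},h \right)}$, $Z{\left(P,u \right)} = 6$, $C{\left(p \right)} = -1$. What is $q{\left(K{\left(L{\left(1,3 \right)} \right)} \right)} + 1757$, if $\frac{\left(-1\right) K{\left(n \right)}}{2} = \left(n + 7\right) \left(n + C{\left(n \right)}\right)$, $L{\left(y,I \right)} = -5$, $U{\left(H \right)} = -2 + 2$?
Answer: $1901$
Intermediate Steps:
$U{\left(H \right)} = 0$
$K{\left(n \right)} = - 2 \left(-1 + n\right) \left(7 + n\right)$ ($K{\left(n \right)} = - 2 \left(n + 7\right) \left(n - 1\right) = - 2 \left(7 + n\right) \left(-1 + n\right) = - 2 \left(-1 + n\right) \left(7 + n\right)$)
$q{\left(h \right)} = 6 h$ ($q{\left(h \right)} = h 6 = 6 h$)
$q{\left(K{\left(L{\left(1,3 \right)} \right)} \right)} + 1757 = 6 \left(14 - -60 - 2 \left(-5\right)^{2}\right) + 1757 = 6 \left(14 + 60 - 50\right) + 1757 = 6 \cdot 24 + 1757 = 144 + 1757 = 1901$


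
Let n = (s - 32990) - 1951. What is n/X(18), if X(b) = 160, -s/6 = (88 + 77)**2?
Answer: -198291/160 ≈ -1239.3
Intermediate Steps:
s = -163350 (s = -6*(88 + 77)**2 = -6*165**2 = -6*27225 = -163350)
n = -198291 (n = (-163350 - 32990) - 1951 = -196340 - 1951 = -198291)
n/X(18) = -198291/160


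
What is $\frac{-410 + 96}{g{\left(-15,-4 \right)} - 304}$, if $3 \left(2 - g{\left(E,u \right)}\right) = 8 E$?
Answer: $\frac{157}{131} \approx 1.1985$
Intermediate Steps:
$g{\left(E,u \right)} = 2 - \frac{8 E}{3}$
$\frac{-410 + 96}{g{\left(-15,-4 \right)} - 304} = \frac{-410 + 96}{\left(2 - -40\right) - 304} = - \frac{314}{\left(2 + 40\right) - 304} = - \frac{314}{42 - 304} = - \frac{314}{-262} = \left(-314\right) \left(- \frac{1}{262}\right) = \frac{157}{131}$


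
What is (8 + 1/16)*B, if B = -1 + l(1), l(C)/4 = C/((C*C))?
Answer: 387/16 ≈ 24.188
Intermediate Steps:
l(C) = 4/C (l(C) = 4*(C/((C*C))) = 4*(C/(C**2)) = 4*(C/C**2) = 4/C)
B = 3 (B = -1 + 4/1 = -1 + 4*1 = -1 + 4 = 3)
(8 + 1/16)*B = (8 + 1/16)*3 = (129/16)*3 = 387/16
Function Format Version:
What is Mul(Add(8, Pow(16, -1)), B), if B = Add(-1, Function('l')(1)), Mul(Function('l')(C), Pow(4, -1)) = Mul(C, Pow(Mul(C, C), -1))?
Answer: Rational(387, 16) ≈ 24.188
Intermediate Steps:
Function('l')(C) = Mul(4, Pow(C, -1)) (Function('l')(C) = Mul(4, Mul(C, Pow(Mul(C, C), -1))) = Mul(4, Mul(C, Pow(Pow(C, 2), -1))) = Mul(4, Mul(C, Pow(C, -2))) = Mul(4, Pow(C, -1)))
B = 3 (B = Add(-1, Mul(4, Pow(1, -1))) = Add(-1, Mul(4, 1)) = Add(-1, 4) = 3)
Mul(Add(8, Pow(16, -1)), B) = Mul(Add(8, Pow(16, -1)), 3) = Mul(Add(8, Rational(1, 16)), 3) = Mul(Rational(129, 16), 3) = Rational(387, 16)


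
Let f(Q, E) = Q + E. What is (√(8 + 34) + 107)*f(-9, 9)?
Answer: 0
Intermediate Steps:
f(Q, E) = E + Q
(√(8 + 34) + 107)*f(-9, 9) = (√(8 + 34) + 107)*(9 - 9) = (√42 + 107)*0 = (107 + √42)*0 = 0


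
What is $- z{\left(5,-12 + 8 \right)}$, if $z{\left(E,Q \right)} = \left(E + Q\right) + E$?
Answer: $-6$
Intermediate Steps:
$z{\left(E,Q \right)} = Q + 2 E$
$- z{\left(5,-12 + 8 \right)} = - (\left(-12 + 8\right) + 2 \cdot 5) = - (-4 + 10) = \left(-1\right) 6 = -6$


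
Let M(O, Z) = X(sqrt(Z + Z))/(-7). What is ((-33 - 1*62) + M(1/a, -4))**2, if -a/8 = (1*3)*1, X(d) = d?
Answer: 442217/49 + 380*I*sqrt(2)/7 ≈ 9024.8 + 76.772*I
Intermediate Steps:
a = -24 (a = -8*1*3 = -24 ≈ -24.000)
M(O, Z) = -sqrt(2)*sqrt(Z)/7 (M(O, Z) = sqrt(Z + Z)/(-7) = sqrt(2*Z)*(-1/7) = (sqrt(2)*sqrt(Z))*(-1/7) = -sqrt(2)*sqrt(Z)/7)
((-33 - 1*62) + M(1/a, -4))**2 = ((-33 - 1*62) - sqrt(2)*sqrt(-4)/7)**2 = ((-33 - 62) - sqrt(2)*2*I/7)**2 = (-95 - 2*I*sqrt(2)/7)**2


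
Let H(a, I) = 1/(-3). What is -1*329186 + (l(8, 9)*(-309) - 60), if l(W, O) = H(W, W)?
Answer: -329143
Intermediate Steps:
H(a, I) = -1/3
l(W, O) = -1/3
-1*329186 + (l(8, 9)*(-309) - 60) = -1*329186 + (-1/3*(-309) - 60) = -329186 + (103 - 60) = -329186 + 43 = -329143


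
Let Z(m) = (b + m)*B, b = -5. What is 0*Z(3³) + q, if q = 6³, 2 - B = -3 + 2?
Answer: 216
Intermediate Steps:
B = 3 (B = 2 - (-3 + 2) = 2 - 1*(-1) = 2 + 1 = 3)
Z(m) = -15 + 3*m (Z(m) = (-5 + m)*3 = -15 + 3*m)
q = 216
0*Z(3³) + q = 0*(-15 + 3*3³) + 216 = 0*(-15 + 3*27) + 216 = 0*(-15 + 81) + 216 = 0*66 + 216 = 0 + 216 = 216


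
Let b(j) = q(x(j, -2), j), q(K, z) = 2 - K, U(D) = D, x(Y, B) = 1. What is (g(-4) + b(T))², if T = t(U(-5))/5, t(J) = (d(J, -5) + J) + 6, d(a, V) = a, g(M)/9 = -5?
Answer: 1936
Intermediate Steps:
g(M) = -45 (g(M) = 9*(-5) = -45)
t(J) = 6 + 2*J (t(J) = (J + J) + 6 = 2*J + 6 = 6 + 2*J)
T = -⅘ (T = (6 + 2*(-5))/5 = (6 - 10)*(⅕) = -4*⅕ = -⅘ ≈ -0.80000)
b(j) = 1 (b(j) = 2 - 1*1 = 2 - 1 = 1)
(g(-4) + b(T))² = (-45 + 1)² = (-44)² = 1936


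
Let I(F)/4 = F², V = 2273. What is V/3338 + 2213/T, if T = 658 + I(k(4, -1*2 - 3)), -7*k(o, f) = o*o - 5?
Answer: 109087226/27309847 ≈ 3.9944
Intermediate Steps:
k(o, f) = 5/7 - o²/7 (k(o, f) = -(o*o - 5)/7 = -(o² - 5)/7 = -(-5 + o²)/7 = 5/7 - o²/7)
I(F) = 4*F²
T = 32726/49 (T = 658 + 4*(5/7 - ⅐*4²)² = 658 + 4*(5/7 - ⅐*16)² = 658 + 4*(5/7 - 16/7)² = 658 + 4*(-11/7)² = 658 + 4*(121/49) = 658 + 484/49 = 32726/49 ≈ 667.88)
V/3338 + 2213/T = 2273/3338 + 2213/(32726/49) = 2273*(1/3338) + 2213*(49/32726) = 2273/3338 + 108437/32726 = 109087226/27309847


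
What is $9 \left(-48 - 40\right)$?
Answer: $-792$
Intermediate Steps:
$9 \left(-48 - 40\right) = 9 \left(-88\right) = -792$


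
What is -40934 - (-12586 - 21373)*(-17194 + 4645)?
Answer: -426192425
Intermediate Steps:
-40934 - (-12586 - 21373)*(-17194 + 4645) = -40934 - (-33959)*(-12549) = -40934 - 1*426151491 = -40934 - 426151491 = -426192425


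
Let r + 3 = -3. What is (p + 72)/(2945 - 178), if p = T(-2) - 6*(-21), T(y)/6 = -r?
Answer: 234/2767 ≈ 0.084568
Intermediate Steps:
r = -6 (r = -3 - 3 = -6)
T(y) = 36 (T(y) = 6*(-1*(-6)) = 6*6 = 36)
p = 162 (p = 36 - 6*(-21) = 36 + 126 = 162)
(p + 72)/(2945 - 178) = (162 + 72)/(2945 - 178) = 234/2767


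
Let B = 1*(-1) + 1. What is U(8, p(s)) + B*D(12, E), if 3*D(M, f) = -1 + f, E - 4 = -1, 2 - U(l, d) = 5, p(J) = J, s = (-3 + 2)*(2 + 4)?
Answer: -3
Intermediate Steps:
s = -6 (s = -1*6 = -6)
B = 0 (B = -1 + 1 = 0)
U(l, d) = -3 (U(l, d) = 2 - 1*5 = 2 - 5 = -3)
E = 3 (E = 4 - 1 = 3)
D(M, f) = -⅓ + f/3 (D(M, f) = (-1 + f)/3 = -⅓ + f/3)
U(8, p(s)) + B*D(12, E) = -3 + 0*(-⅓ + (⅓)*3) = -3 + 0*(-⅓ + 1) = -3 + 0*(⅔) = -3 + 0 = -3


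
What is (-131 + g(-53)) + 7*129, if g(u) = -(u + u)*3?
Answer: 1090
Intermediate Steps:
g(u) = -6*u (g(u) = -2*u*3 = -6*u)
(-131 + g(-53)) + 7*129 = (-131 - 6*(-53)) + 7*129 = (-131 + 318) + 903 = 187 + 903 = 1090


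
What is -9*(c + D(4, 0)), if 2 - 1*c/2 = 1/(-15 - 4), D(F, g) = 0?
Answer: -702/19 ≈ -36.947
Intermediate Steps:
c = 78/19 (c = 4 - 2/(-15 - 4) = 4 - 2/(-19) = 4 - 2*(-1/19) = 4 + 2/19 = 78/19 ≈ 4.1053)
-9*(c + D(4, 0)) = -9*(78/19 + 0) = -9*78/19 = -702/19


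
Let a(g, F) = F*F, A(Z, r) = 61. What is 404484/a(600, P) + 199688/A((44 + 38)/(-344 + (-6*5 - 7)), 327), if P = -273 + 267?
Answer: 2655191/183 ≈ 14509.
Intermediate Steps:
P = -6
a(g, F) = F**2
404484/a(600, P) + 199688/A((44 + 38)/(-344 + (-6*5 - 7)), 327) = 404484/((-6)**2) + 199688/61 = 404484/36 + 199688*(1/61) = 404484*(1/36) + 199688/61 = 33707/3 + 199688/61 = 2655191/183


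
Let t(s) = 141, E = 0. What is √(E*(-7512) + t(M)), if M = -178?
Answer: √141 ≈ 11.874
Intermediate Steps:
√(E*(-7512) + t(M)) = √(0*(-7512) + 141) = √(0 + 141) = √141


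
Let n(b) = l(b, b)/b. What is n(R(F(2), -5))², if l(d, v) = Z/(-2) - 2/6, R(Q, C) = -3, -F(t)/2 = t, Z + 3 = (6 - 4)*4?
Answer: 289/324 ≈ 0.89198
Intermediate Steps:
Z = 5 (Z = -3 + (6 - 4)*4 = -3 + 2*4 = -3 + 8 = 5)
F(t) = -2*t
l(d, v) = -17/6 (l(d, v) = 5/(-2) - 2/6 = 5*(-½) - 2*⅙ = -5/2 - ⅓ = -17/6)
n(b) = -17/(6*b)
n(R(F(2), -5))² = (-17/6/(-3))² = (-17/6*(-⅓))² = (17/18)² = 289/324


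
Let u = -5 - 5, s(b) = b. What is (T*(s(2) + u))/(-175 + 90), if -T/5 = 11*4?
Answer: -352/17 ≈ -20.706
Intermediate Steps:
u = -10
T = -220 (T = -55*4 = -5*44 = -220)
(T*(s(2) + u))/(-175 + 90) = (-220*(2 - 10))/(-175 + 90) = (-220*(-8))/(-85) = -1/85*1760 = -352/17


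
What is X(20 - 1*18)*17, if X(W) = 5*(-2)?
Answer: -170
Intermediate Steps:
X(W) = -10
X(20 - 1*18)*17 = -10*17 = -170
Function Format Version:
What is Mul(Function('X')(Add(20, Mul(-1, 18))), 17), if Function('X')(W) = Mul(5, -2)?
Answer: -170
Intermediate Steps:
Function('X')(W) = -10
Mul(Function('X')(Add(20, Mul(-1, 18))), 17) = Mul(-10, 17) = -170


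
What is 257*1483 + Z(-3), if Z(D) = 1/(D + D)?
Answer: 2286785/6 ≈ 3.8113e+5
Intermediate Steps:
Z(D) = 1/(2*D)
257*1483 + Z(-3) = 257*1483 + (½)/(-3) = 381131 + (½)*(-⅓) = 381131 - ⅙ = 2286785/6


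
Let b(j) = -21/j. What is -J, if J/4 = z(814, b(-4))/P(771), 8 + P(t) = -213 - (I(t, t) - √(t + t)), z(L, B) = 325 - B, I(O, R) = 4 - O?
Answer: -116389/49429 + 1279*√1542/296574 ≈ -2.1853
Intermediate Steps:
P(t) = -225 + t + √2*√t (P(t) = -8 + (-213 - ((4 - t) - √(t + t))) = -8 + (-213 - ((4 - t) - √(2*t))) = -8 + (-213 - ((4 - t) - √2*√t)) = -8 + (-213 - (4 - t - √2*√t)) = -8 + (-213 + (-4 + t + √2*√t)) = -8 + (-217 + t + √2*√t) = -225 + t + √2*√t)
J = 1279/(546 + √1542) (J = 4*((325 - (-21)/(-4))/(-225 + 771 + √2*√771)) = 4*((325 - (-21)*(-1)/4)/(-225 + 771 + √1542)) = 4*((325 - 1*21/4)/(546 + √1542)) = 4*((325 - 21/4)/(546 + √1542)) = 4*(1279/(4*(546 + √1542))) = 1279/(546 + √1542) ≈ 2.1853)
-J = -(116389/49429 - 1279*√1542/296574) = -116389/49429 + 1279*√1542/296574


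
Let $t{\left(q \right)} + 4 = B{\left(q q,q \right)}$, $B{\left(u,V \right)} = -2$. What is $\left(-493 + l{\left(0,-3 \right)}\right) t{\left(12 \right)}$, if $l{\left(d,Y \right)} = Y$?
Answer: $2976$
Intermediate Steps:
$t{\left(q \right)} = -6$ ($t{\left(q \right)} = -4 - 2 = -6$)
$\left(-493 + l{\left(0,-3 \right)}\right) t{\left(12 \right)} = \left(-493 - 3\right) \left(-6\right) = \left(-496\right) \left(-6\right) = 2976$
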